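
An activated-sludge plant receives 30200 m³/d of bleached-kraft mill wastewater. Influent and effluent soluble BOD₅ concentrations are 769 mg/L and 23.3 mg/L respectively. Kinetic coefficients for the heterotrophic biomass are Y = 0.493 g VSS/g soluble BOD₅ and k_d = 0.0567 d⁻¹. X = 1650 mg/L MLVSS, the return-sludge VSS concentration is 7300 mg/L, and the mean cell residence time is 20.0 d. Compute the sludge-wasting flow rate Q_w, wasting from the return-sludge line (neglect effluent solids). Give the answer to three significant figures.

Q_w ≈ 713 m³/d

From the SRT design equation V = Y Q (S₀−S) θ_c / [X (1 + k_d θ_c)] = 0.493 × 30200 × (769 − 23.3) × 20.0 / [1650 × (1 + 0.0567 × 20.0)] = 2.22×10^8 / 3521 = 63062 m³.
θ_c = V·X/(Q_w·X_r) when wasting from the recycle, so Q_w = V·X/(θ_c·X_r) = 63062 × 1650 / (20.0 × 7300) = 712.7 m³/d.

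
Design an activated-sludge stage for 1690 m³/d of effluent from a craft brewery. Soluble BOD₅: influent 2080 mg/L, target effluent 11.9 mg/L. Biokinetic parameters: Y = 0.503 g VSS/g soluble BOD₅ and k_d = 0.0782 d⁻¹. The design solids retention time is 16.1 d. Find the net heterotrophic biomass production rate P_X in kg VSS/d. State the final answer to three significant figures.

P_X ≈ 778 kg VSS/d

Observed yield with endogenous decay: Y_obs = Y / (1 + k_d·θ_c) = 0.503 / (1 + 0.0782 × 16.1) = 0.503 / 2.259 = 0.2227 g VSS/g soluble BOD₅.
Q·(S₀ − S) = 1690 × (2080 − 11.9) × 10⁻³ = 3495 kg/d removed.
Biomass produced: P_X = Y_obs·Q·ΔS = 0.2227 × 3495 ≈ 778.2 kg VSS/d.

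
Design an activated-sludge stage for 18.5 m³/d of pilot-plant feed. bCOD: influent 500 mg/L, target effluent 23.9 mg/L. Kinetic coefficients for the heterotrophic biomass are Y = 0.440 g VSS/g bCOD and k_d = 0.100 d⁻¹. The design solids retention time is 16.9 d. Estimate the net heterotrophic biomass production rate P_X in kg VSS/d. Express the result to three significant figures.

P_X ≈ 1.44 kg VSS/d

Correct the yield for decay: Y_obs = Y/(1 + k_d θ_c) = 0.440 / (1 + 0.100 × 16.9) = 0.440 / 2.690 = 0.1636.
ΔS = 500 − 23.9 = 476.1 mg/L, so the substrate removal rate is 18.5 × 476.1/1000 = 8.808 kg bCOD/d.
P_X = Y_obs · Q(S₀ − S) = 0.1636 × 8.808 = 1.441 kg VSS/d.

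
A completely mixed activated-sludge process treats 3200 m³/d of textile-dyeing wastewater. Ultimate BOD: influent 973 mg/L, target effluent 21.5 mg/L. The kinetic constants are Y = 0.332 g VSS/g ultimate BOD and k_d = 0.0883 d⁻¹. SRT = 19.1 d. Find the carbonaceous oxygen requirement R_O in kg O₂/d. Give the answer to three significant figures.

The observed yield is Y_obs = Y/(1 + k_d·θ_c) = 0.332 / (1 + 0.0883 × 19.1) = 0.332 / 2.687 = 0.1236 g VSS per g ultimate BOD removed.
Substrate removed = Q·(S₀ − S) = 3200 m³/d × (973 − 21.5) g/m³ = 3.04×10^6 g/d = 3045 kg/d.
Net sludge production P_X = 0.1236 × 3045 = 376.3 kg VSS/d.
Carbonaceous O₂ demand = substrate oxidised − cell-mass equivalent = 3045 − 1.42 × 376.3 = 2510 kg O₂/d.

R_O ≈ 2510 kg O₂/d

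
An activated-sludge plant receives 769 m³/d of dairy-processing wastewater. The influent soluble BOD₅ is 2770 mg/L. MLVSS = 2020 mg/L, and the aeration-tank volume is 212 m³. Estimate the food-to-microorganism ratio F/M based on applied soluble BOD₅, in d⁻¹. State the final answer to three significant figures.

Food-to-microorganism ratio F/M = Q S₀ / (V X) = 769 × 2770 / (212.0 × 2020) = 4.974 d⁻¹.

F/M ≈ 4.97 d⁻¹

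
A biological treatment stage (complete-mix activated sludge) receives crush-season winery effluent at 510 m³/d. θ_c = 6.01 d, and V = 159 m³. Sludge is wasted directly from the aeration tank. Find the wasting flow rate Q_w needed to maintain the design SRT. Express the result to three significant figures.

For wasting at MLVSS concentration, Q_w = V/θ_c = 159.0/6.01 = 26.46 m³/d.

Q_w ≈ 26.5 m³/d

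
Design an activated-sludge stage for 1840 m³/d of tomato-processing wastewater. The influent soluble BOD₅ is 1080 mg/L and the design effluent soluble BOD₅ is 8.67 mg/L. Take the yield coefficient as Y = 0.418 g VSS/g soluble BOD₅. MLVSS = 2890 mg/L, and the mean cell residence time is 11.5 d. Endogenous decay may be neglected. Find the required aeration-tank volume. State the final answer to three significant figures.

With k_d = 0 the design equation reduces to V = Y Q (S₀−S) θ_c / X = 0.418 × 1840 × (1080 − 8.67) × 11.5 / 2890 = 3279 m³.

V ≈ 3280 m³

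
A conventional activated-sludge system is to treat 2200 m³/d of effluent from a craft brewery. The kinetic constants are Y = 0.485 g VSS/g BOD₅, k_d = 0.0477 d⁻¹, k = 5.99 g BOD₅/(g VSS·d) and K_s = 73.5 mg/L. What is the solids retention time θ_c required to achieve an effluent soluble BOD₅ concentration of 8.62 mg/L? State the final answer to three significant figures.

θ_c ≈ 3.89 d

At the target effluent, Y k S/(K_s+S) = 0.485×5.99×8.62/82.12 = 0.3049 d⁻¹.
Then 1/θ_c = μ − k_d = 0.3049 − 0.0477 = 0.2572 d⁻¹, giving θ_c = 3.887 d.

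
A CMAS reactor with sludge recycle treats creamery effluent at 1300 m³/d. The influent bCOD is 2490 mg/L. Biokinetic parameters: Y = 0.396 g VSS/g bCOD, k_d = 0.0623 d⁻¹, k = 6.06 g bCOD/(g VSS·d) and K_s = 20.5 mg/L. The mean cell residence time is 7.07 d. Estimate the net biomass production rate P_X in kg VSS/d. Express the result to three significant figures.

P_X ≈ 889 kg VSS/d

For a completely mixed reactor with recycle the Lawrence–McCarty relation gives S = K_s·(1 + k_d·θ_c) / [θ_c·(Y·k − k_d) − 1] = 20.5 × (1 + 0.0623 × 7.07) / [7.07 × (0.396 × 6.06 − 0.0623) − 1] = 29.53 / 15.53 = 1.902 mg/L.
Observed yield with endogenous decay: Y_obs = Y / (1 + k_d·θ_c) = 0.396 / (1 + 0.0623 × 7.07) = 0.396 / 1.440 = 0.2749 g VSS/g bCOD.
ΔS = 2490 − 1.90 = 2488 mg/L, so the substrate removal rate is 1300 × 2488/1000 = 3235 kg bCOD/d.
So the net sludge growth is P_X = 0.2749 × 3235 = 889.2 kg VSS/d.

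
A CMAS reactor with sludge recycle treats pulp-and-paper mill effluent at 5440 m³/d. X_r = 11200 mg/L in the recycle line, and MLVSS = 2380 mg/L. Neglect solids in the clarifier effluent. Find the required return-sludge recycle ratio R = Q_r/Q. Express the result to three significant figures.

R ≈ 0.270

R = Q_r/Q = X/(X_r − X) = 2380 / (11200 − 2380) = 0.2698.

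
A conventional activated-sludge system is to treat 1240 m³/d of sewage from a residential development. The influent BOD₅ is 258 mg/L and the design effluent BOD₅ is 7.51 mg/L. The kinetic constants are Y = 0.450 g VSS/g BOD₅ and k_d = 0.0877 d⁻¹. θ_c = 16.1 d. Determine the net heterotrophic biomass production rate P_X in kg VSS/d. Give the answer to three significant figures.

P_X ≈ 57.9 kg VSS/d

Observed yield with endogenous decay: Y_obs = Y / (1 + k_d·θ_c) = 0.450 / (1 + 0.0877 × 16.1) = 0.450 / 2.412 = 0.1866 g VSS/g BOD₅.
Substrate removed = Q·(S₀ − S) = 1240 m³/d × (258 − 7.51) g/m³ = 3.11×10^5 g/d = 310.6 kg/d.
So the net sludge growth is P_X = 0.1866 × 310.6 = 57.95 kg VSS/d.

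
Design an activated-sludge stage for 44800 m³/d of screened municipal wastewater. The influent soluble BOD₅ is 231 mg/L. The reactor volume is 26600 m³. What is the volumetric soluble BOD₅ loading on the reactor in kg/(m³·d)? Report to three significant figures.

Volumetric loading L_v = Q·S₀ / V = 44800 × 231 g/m³ / 26600 m³ = 389.1 g/(m³·d) = 0.3891 kg soluble BOD₅/(m³·d).

L_v ≈ 0.389 kg soluble BOD₅/(m³·d)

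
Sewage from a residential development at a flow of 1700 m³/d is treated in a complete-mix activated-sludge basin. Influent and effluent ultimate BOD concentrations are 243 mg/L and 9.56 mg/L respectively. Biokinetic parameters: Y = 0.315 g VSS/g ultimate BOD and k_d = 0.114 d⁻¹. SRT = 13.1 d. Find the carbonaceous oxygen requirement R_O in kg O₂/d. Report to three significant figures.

Observed yield with endogenous decay: Y_obs = Y / (1 + k_d·θ_c) = 0.315 / (1 + 0.114 × 13.1) = 0.315 / 2.493 = 0.1263 g VSS/g ultimate BOD.
Substrate removed = Q·(S₀ − S) = 1700 m³/d × (243 − 9.56) g/m³ = 3.97×10^5 g/d = 396.8 kg/d.
Net sludge production P_X = 0.1263 × 396.8 = 50.14 kg VSS/d.
R_O = Q·ΔS − 1.42 P_X = 396.8 − 71.19 = 325.7 kg O₂/d.

R_O ≈ 326 kg O₂/d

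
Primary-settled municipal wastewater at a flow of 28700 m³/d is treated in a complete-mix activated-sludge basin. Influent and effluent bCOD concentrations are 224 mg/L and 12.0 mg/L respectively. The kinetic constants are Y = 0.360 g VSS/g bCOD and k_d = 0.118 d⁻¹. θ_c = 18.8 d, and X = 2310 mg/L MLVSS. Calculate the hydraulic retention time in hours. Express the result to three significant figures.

τ ≈ 4.63 h

Steady-state biomass mass balance: V·X·(1 + k_d·θ_c) = Y·Q·(S₀ − S)·θ_c, so V = 0.360 × 28700 × (224 − 12.0) × 18.8 / [2310 × (1 + 0.118 × 18.8)] = 4.12×10^7 / 7435 = 5539 m³.
τ = V/Q = 5539/28700 = 0.1930 d, or 4.632 h.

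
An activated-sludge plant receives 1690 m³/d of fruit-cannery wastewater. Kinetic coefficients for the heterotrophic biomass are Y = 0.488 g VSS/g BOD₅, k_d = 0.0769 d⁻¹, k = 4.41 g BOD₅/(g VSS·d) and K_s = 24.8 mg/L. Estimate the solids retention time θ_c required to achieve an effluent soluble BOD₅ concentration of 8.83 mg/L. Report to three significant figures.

θ_c ≈ 2.05 d

From 1/θ_c = Y·k·S/(K_s + S) − k_d: Y·k·S/(K_s+S) = 0.488 × 4.41 × 8.83 / (24.8 + 8.83) = 0.5651 d⁻¹.
θ_c = 1/(μ − k_d) = 1/(0.5651 − 0.0769) = 1/0.4882 = 2.049 d.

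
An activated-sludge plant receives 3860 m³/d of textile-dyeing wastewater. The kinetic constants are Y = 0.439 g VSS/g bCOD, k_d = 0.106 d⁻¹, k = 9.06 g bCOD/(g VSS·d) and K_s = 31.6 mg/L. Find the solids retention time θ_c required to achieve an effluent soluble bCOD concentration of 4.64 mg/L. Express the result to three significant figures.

θ_c ≈ 2.48 d

From 1/θ_c = Y·k·S/(K_s + S) − k_d: Y·k·S/(K_s+S) = 0.439 × 9.06 × 4.64 / (31.6 + 4.64) = 0.5092 d⁻¹.
1/θ_c = 0.5092 − 0.106 = 0.4032 d⁻¹, so θ_c = 2.480 d.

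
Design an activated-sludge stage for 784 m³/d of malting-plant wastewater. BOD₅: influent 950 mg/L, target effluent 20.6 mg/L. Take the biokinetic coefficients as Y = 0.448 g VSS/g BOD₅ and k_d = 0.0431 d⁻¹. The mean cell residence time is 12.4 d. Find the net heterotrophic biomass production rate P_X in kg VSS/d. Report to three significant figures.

Y_obs = Y / (1 + k_d θ_c) = 0.448 / (1 + 0.0431 × 12.4) = 0.448 / 1.534 = 0.2920.
Q·(S₀ − S) = 784 × (950 − 20.6) × 10⁻³ = 728.6 kg/d removed.
Biomass produced: P_X = Y_obs·Q·ΔS = 0.2920 × 728.6 ≈ 212.7 kg VSS/d.

P_X ≈ 213 kg VSS/d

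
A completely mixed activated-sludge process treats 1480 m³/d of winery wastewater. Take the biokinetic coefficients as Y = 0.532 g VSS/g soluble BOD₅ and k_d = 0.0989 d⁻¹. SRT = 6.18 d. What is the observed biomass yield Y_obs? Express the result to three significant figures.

Y_obs ≈ 0.330 g VSS/g soluble BOD₅

Correct the yield for decay: Y_obs = Y/(1 + k_d θ_c) = 0.532 / (1 + 0.0989 × 6.18) = 0.532 / 1.611 = 0.3302.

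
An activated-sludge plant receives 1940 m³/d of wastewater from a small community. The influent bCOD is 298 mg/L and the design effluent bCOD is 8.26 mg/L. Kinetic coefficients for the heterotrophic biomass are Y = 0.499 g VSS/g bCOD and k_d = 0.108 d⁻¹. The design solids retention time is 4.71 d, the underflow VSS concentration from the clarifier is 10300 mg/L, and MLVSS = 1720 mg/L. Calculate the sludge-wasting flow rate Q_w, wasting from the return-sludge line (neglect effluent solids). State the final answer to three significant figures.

Steady-state biomass mass balance: V·X·(1 + k_d·θ_c) = Y·Q·(S₀ − S)·θ_c, so V = 0.499 × 1940 × (298 − 8.26) × 4.71 / [1720 × (1 + 0.108 × 4.71)] = 1.32×10^6 / 2595 = 509.1 m³.
θ_c = V·X/(Q_w·X_r) when wasting from the recycle, so Q_w = V·X/(θ_c·X_r) = 509.1 × 1720 / (4.71 × 10300) = 18.05 m³/d.

Q_w ≈ 18.0 m³/d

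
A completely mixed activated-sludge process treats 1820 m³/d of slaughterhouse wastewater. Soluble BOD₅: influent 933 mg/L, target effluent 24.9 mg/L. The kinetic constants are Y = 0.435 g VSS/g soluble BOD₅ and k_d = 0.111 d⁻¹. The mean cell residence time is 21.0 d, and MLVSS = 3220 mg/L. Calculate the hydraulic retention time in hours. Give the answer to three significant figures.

Rearranging the biomass balance for a CMAS with decay, V = Y·Q·ΔS·θ_c / [X·(1+k_d θ_c)] = 0.435 × 1820 × (933 − 24.9) × 21.0 / [3220 × (1 + 0.111 × 21.0)] = 1.51×10^7 / 10726 = 1408 m³.
τ = V/Q = 1408/1820 = 0.7734 d, or 18.56 h.

τ ≈ 18.6 h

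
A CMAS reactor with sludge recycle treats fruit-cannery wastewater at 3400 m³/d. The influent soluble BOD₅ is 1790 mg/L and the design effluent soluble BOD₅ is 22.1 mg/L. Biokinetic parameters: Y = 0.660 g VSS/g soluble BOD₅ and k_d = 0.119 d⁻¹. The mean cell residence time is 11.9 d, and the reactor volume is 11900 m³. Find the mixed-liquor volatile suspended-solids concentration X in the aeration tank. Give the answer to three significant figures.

From V·X·(1 + k_d·θ_c) = Y·Q·(S₀ − S)·θ_c: X = 0.660 × 3400 × (1790 − 22.1) × 11.9 / [11900 × (1 + 0.119 × 11.9)] = 1642 mg/L.

X ≈ 1640 mg/L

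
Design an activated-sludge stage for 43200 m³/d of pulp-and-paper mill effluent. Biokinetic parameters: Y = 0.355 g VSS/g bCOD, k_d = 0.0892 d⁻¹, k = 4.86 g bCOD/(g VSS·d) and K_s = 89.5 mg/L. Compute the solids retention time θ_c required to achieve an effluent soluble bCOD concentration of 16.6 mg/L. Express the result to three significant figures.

Specific growth rate at S = 16.6 mg/L: μ = YkS/(K_s+S) = 0.355·4.86·16.6/(89.5+16.6) = 0.2699 d⁻¹.
1/θ_c = 0.2699 − 0.0892 = 0.1807 d⁻¹, so θ_c = 5.533 d.

θ_c ≈ 5.53 d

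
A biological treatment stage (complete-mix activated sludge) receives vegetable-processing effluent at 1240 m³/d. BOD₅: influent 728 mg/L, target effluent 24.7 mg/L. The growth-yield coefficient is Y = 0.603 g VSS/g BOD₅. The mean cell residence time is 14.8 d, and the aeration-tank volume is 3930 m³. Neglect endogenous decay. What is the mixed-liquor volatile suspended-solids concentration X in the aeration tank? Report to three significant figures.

From V·X = Y·Q·(S₀ − S)·θ_c (decay neglected): X = 0.603 × 1240 × (728 − 24.7) × 14.8 / 3930 = 1980 mg/L.

X ≈ 1980 mg/L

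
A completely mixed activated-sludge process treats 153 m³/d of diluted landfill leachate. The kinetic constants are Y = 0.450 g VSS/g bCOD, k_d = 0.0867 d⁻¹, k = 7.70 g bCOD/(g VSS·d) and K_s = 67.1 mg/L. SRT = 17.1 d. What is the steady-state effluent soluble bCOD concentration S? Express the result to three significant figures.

S ≈ 2.93 mg/L

From the Monod/SRT balance for a CMAS, S = K_s·(1+k_d θ_c)/[θ_c·(Y k − k_d) − 1] = 67.1 × (1 + 0.0867 × 17.1) / [17.1 × (0.450 × 7.70 − 0.0867) − 1] = 166.6 / 56.77 = 2.934 mg/L.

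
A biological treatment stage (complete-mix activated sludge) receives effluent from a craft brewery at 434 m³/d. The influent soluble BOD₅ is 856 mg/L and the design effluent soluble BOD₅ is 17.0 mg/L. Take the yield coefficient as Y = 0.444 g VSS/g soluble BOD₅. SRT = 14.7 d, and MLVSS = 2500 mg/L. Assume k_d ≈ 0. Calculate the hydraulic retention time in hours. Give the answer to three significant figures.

τ ≈ 52.6 h

V·X = Y·Q·ΔS·θ_c gives V = 0.444 × 434 × (856 − 17.0) × 14.7 / 2500 = 950.6 m³.
HRT = V/Q = 950.6 m³ / 434 m³·d⁻¹ = 2.190 d × 24 = 52.57 h.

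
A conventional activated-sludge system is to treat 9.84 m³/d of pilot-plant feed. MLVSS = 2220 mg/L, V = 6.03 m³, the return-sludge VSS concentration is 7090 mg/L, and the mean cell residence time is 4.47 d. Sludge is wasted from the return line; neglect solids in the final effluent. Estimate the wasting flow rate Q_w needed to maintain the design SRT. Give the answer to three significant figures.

Q_w = (V·X)/(θ_c X_r) = 6.030 × 2220 / (4.47 × 7090) = 0.4224 m³/d.

Q_w ≈ 0.422 m³/d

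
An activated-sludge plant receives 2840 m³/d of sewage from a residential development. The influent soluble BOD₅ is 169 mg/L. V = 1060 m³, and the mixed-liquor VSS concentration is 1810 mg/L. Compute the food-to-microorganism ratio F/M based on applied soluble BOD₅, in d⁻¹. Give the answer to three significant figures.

F/M = applied load / biomass = Q·S₀/(V·X) = 2840 × 169 / (1060 × 1810) = 0.2502 d⁻¹.

F/M ≈ 0.250 d⁻¹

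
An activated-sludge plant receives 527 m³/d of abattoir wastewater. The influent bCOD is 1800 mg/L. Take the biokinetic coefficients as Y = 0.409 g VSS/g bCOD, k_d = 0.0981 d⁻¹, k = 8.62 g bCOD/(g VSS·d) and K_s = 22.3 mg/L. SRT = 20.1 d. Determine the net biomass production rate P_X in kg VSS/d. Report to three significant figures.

From the Monod/SRT balance for a CMAS, S = K_s·(1+k_d θ_c)/[θ_c·(Y k − k_d) − 1] = 22.3 × (1 + 0.0981 × 20.1) / [20.1 × (0.409 × 8.62 − 0.0981) − 1] = 66.27 / 67.89 = 0.9761 mg/L.
Y_obs = Y / (1 + k_d θ_c) = 0.409 / (1 + 0.0981 × 20.1) = 0.409 / 2.972 = 0.1376.
Mass of bCOD removed per day: Q(S₀ − S) = 527 × 1799 g/m³ = 948.1 kg/d.
Biomass produced: P_X = Y_obs·Q·ΔS = 0.1376 × 948.1 ≈ 130.5 kg VSS/d.

P_X ≈ 130 kg VSS/d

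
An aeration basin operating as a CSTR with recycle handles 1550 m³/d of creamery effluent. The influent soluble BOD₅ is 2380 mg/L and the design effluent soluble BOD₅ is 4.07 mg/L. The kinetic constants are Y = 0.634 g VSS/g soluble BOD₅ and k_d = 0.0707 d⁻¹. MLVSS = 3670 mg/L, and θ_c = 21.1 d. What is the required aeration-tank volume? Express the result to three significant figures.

V ≈ 5390 m³

Rearranging the biomass balance for a CMAS with decay, V = Y·Q·ΔS·θ_c / [X·(1+k_d θ_c)] = 0.634 × 1550 × (2380 − 4.07) × 21.1 / [3670 × (1 + 0.0707 × 21.1)] = 4.93×10^7 / 9145 = 5387 m³.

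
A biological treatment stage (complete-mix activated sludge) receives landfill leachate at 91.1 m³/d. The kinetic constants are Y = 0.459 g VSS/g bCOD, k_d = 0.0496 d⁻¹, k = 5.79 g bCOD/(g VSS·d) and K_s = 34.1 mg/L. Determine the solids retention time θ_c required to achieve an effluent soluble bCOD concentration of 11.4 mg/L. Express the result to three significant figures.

From 1/θ_c = Y·k·S/(K_s + S) − k_d: Y·k·S/(K_s+S) = 0.459 × 5.79 × 11.4 / (34.1 + 11.4) = 0.6659 d⁻¹.
θ_c = 1/(μ − k_d) = 1/(0.6659 − 0.0496) = 1/0.6163 = 1.623 d.

θ_c ≈ 1.62 d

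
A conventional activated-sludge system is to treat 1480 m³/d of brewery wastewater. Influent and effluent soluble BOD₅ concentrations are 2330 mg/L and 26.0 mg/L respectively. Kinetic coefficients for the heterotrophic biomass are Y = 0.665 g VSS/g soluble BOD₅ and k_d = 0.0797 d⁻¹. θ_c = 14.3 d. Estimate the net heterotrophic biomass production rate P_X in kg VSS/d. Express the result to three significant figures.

P_X ≈ 1060 kg VSS/d

The observed yield is Y_obs = Y/(1 + k_d·θ_c) = 0.665 / (1 + 0.0797 × 14.3) = 0.665 / 2.140 = 0.3108 g VSS per g soluble BOD₅ removed.
Q·(S₀ − S) = 1480 × (2330 − 26.0) × 10⁻³ = 3410 kg/d removed.
Biomass produced: P_X = Y_obs·Q·ΔS = 0.3108 × 3410 ≈ 1060 kg VSS/d.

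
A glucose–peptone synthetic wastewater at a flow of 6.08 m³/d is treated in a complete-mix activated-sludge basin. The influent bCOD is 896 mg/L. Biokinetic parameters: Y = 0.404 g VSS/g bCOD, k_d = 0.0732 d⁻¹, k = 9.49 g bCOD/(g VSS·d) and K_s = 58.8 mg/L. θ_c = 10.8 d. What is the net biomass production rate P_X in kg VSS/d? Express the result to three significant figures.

P_X ≈ 1.23 kg VSS/d

For a completely mixed reactor with recycle the Lawrence–McCarty relation gives S = K_s·(1 + k_d·θ_c) / [θ_c·(Y·k − k_d) − 1] = 58.8 × (1 + 0.0732 × 10.8) / [10.8 × (0.404 × 9.49 − 0.0732) − 1] = 105.3 / 39.62 = 2.658 mg/L.
The observed yield is Y_obs = Y/(1 + k_d·θ_c) = 0.404 / (1 + 0.0732 × 10.8) = 0.404 / 1.791 = 0.2256 g VSS per g bCOD removed.
ΔS = 896 − 2.66 = 893.3 mg/L, so the substrate removal rate is 6.08 × 893.3/1000 = 5.432 kg bCOD/d.
Net biomass production P_X = Y_obs × Q·(S₀ − S) = 0.2256 × 5.432 = 1.225 kg VSS/d.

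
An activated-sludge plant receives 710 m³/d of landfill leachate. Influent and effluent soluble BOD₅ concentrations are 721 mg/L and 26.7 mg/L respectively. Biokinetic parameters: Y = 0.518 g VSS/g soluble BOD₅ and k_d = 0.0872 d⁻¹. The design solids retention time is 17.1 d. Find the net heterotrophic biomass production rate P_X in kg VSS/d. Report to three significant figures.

Y_obs = Y / (1 + k_d θ_c) = 0.518 / (1 + 0.0872 × 17.1) = 0.518 / 2.491 = 0.2079.
ΔS = 721 − 26.7 = 694.3 mg/L, so the substrate removal rate is 710 × 694.3/1000 = 493.0 kg soluble BOD₅/d.
Net biomass production P_X = Y_obs × Q·(S₀ − S) = 0.2079 × 493.0 = 102.5 kg VSS/d.

P_X ≈ 103 kg VSS/d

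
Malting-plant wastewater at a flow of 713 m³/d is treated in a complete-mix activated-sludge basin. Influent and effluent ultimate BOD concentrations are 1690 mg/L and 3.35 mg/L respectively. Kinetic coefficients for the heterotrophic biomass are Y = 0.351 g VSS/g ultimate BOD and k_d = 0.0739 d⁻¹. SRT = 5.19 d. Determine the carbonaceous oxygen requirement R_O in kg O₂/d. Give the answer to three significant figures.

Observed yield with endogenous decay: Y_obs = Y / (1 + k_d·θ_c) = 0.351 / (1 + 0.0739 × 5.19) = 0.351 / 1.384 = 0.2537 g VSS/g ultimate BOD.
Substrate removed = Q·(S₀ − S) = 713 m³/d × (1690 − 3.35) g/m³ = 1.2×10^6 g/d = 1203 kg/d.
Biomass synthesised: P_X = Y_obs × 1203 = 305.1 kg VSS/d.
Carbonaceous O₂ demand = substrate oxidised − cell-mass equivalent = 1203 − 1.42 × 305.1 = 769.4 kg O₂/d.

R_O ≈ 769 kg O₂/d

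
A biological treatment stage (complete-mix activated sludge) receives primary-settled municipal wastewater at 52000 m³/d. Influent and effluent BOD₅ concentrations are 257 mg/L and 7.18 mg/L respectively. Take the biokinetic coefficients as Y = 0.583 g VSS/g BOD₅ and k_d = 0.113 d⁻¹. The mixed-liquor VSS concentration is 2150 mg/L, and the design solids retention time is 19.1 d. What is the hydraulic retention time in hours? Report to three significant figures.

τ ≈ 9.83 h

From the SRT design equation V = Y Q (S₀−S) θ_c / [X (1 + k_d θ_c)] = 0.583 × 52000 × (257 − 7.18) × 19.1 / [2150 × (1 + 0.113 × 19.1)] = 1.45×10^8 / 6790 = 21303 m³.
Hydraulic retention time τ = V/Q = 21303 / 52000 = 0.4097 d = 9.832 h.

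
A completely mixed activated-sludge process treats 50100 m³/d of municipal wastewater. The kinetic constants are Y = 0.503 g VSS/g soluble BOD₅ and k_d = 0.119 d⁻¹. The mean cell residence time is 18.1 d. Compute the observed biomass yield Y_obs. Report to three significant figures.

Y_obs ≈ 0.159 g VSS/g soluble BOD₅

The observed yield is Y_obs = Y/(1 + k_d·θ_c) = 0.503 / (1 + 0.119 × 18.1) = 0.503 / 3.154 = 0.1595 g VSS per g soluble BOD₅ removed.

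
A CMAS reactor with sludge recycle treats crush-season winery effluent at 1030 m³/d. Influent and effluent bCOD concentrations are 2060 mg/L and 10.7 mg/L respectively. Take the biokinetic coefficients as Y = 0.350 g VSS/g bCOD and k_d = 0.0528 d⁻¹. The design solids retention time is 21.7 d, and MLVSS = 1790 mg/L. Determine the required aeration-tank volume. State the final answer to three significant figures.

V ≈ 4170 m³

Rearranging the biomass balance for a CMAS with decay, V = Y·Q·ΔS·θ_c / [X·(1+k_d θ_c)] = 0.350 × 1030 × (2060 − 10.7) × 21.7 / [1790 × (1 + 0.0528 × 21.7)] = 1.6×10^7 / 3841 = 4174 m³.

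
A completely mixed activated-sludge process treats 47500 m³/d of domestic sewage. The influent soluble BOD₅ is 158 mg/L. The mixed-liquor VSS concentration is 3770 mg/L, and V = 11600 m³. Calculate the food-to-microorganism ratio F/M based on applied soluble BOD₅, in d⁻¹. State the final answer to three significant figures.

F/M = applied load / biomass = Q·S₀/(V·X) = 47500 × 158 / (11600 × 3770) = 0.1716 d⁻¹.

F/M ≈ 0.172 d⁻¹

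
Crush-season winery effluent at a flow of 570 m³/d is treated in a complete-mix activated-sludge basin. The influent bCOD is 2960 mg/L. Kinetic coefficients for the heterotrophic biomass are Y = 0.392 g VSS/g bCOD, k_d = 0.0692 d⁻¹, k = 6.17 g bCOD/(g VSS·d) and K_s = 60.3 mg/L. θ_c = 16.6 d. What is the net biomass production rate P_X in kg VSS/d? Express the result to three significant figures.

Effluent substrate depends only on kinetics and SRT: S = K_s(1 + k_d θ_c) / [θ_c(Yk − k_d) − 1] = 60.3 × (1 + 0.0692 × 16.6) / [16.6 × (0.392 × 6.17 − 0.0692) − 1] = 129.6 / 38.00 = 3.410 mg/L.
Correct the yield for decay: Y_obs = Y/(1 + k_d θ_c) = 0.392 / (1 + 0.0692 × 16.6) = 0.392 / 2.149 = 0.1824.
ΔS = 2960 − 3.41 = 2957 mg/L, so the substrate removal rate is 570 × 2957/1000 = 1685 kg bCOD/d.
P_X = Y_obs · Q(S₀ − S) = 0.1824 × 1685 = 307.4 kg VSS/d.

P_X ≈ 307 kg VSS/d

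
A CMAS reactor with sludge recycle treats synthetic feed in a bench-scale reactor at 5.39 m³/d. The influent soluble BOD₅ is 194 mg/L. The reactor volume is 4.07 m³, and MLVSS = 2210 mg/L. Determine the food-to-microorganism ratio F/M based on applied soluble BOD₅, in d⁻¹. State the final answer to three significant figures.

F/M ≈ 0.116 d⁻¹

F/M = applied load / biomass = Q·S₀/(V·X) = 5.39 × 194 / (4.070 × 2210) = 0.1163 d⁻¹.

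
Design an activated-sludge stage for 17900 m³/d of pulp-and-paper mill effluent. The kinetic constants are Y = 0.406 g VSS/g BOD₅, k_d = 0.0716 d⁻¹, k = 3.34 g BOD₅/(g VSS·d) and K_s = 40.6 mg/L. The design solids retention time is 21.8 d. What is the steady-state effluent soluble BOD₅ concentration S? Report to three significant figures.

S ≈ 3.85 mg/L

For a completely mixed reactor with recycle the Lawrence–McCarty relation gives S = K_s·(1 + k_d·θ_c) / [θ_c·(Y·k − k_d) − 1] = 40.6 × (1 + 0.0716 × 21.8) / [21.8 × (0.406 × 3.34 − 0.0716) − 1] = 104.0 / 27.00 = 3.851 mg/L.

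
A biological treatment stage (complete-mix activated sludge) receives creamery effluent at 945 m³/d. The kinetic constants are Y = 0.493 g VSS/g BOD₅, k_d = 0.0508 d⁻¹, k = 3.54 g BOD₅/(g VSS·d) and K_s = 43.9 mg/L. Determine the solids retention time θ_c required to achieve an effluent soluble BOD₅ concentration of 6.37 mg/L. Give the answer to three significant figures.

Specific growth rate at S = 6.37 mg/L: μ = YkS/(K_s+S) = 0.493·3.54·6.37/(43.9+6.37) = 0.2211 d⁻¹.
1/θ_c = 0.2211 − 0.0508 = 0.1703 d⁻¹, so θ_c = 5.870 d.

θ_c ≈ 5.87 d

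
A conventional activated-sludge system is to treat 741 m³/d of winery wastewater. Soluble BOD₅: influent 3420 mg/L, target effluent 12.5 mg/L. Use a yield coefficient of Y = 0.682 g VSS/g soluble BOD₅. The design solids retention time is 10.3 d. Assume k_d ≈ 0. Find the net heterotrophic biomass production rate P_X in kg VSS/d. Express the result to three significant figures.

Since k_d ≈ 0, Y_obs = Y = 0.682 g VSS/g soluble BOD₅.
ΔS = 3420 − 12.5 = 3408 mg/L, so the substrate removal rate is 741 × 3408/1000 = 2525 kg soluble BOD₅/d.
Biomass produced: P_X = Y_obs·Q·ΔS = 0.6820 × 2525 ≈ 1722 kg VSS/d.

P_X ≈ 1720 kg VSS/d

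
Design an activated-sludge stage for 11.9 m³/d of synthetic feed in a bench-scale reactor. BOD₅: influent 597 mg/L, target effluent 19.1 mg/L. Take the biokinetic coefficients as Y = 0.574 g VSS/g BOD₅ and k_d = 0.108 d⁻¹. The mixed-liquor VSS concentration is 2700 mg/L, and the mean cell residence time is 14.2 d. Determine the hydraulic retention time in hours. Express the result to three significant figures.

From the SRT design equation V = Y Q (S₀−S) θ_c / [X (1 + k_d θ_c)] = 0.574 × 11.9 × (597 − 19.1) × 14.2 / [2700 × (1 + 0.108 × 14.2)] = 5.61×10^4 / 6841 = 8.194 m³.
τ = V/Q = 8.194/11.9 = 0.6886 d, or 16.53 h.

τ ≈ 16.5 h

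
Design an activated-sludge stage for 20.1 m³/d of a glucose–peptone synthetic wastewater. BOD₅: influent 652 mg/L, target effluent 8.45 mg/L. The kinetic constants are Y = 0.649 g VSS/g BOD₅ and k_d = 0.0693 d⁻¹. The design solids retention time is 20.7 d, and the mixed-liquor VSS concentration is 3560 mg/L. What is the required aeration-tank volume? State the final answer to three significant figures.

Steady-state biomass mass balance: V·X·(1 + k_d·θ_c) = Y·Q·(S₀ − S)·θ_c, so V = 0.649 × 20.1 × (652 − 8.45) × 20.7 / [3560 × (1 + 0.0693 × 20.7)] = 1.74×10^5 / 8667 = 20.05 m³.

V ≈ 20.1 m³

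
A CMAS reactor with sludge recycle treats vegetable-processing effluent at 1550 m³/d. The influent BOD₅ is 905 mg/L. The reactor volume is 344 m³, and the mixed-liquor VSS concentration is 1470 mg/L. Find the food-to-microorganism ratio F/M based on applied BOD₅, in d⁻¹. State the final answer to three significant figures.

F/M = applied load / biomass = Q·S₀/(V·X) = 1550 × 905 / (344.0 × 1470) = 2.774 d⁻¹.

F/M ≈ 2.77 d⁻¹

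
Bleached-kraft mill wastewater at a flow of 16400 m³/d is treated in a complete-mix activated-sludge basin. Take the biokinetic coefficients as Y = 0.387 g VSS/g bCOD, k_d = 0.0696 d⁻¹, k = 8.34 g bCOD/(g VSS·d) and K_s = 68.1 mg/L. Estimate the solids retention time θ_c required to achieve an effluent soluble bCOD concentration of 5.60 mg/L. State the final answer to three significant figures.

θ_c ≈ 5.69 d

From 1/θ_c = Y·k·S/(K_s + S) − k_d: Y·k·S/(K_s+S) = 0.387 × 8.34 × 5.60 / (68.1 + 5.60) = 0.2452 d⁻¹.
θ_c = 1/(μ − k_d) = 1/(0.2452 − 0.0696) = 1/0.1756 = 5.693 d.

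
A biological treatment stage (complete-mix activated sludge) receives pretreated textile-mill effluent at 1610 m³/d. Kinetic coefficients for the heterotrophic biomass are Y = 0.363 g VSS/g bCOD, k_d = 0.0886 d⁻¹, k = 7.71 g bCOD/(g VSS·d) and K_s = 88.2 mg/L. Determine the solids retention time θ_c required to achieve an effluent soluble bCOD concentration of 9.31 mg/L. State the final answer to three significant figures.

Specific growth rate at S = 9.31 mg/L: μ = YkS/(K_s+S) = 0.363·7.71·9.31/(88.2+9.31) = 0.2672 d⁻¹.
1/θ_c = 0.2672 − 0.0886 = 0.1786 d⁻¹, so θ_c = 5.599 d.

θ_c ≈ 5.60 d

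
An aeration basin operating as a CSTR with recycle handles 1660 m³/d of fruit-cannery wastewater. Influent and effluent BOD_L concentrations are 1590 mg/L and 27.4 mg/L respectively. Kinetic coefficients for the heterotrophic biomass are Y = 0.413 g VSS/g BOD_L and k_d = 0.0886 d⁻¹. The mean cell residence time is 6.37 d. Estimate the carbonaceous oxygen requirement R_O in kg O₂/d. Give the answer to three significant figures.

Correct the yield for decay: Y_obs = Y/(1 + k_d θ_c) = 0.413 / (1 + 0.0886 × 6.37) = 0.413 / 1.564 = 0.2640.
Mass of BOD_L removed per day: Q(S₀ − S) = 1660 × 1563 g/m³ = 2594 kg/d.
P_X = Y_obs·Q·(S₀ − S) = 0.2640 × 2594 = 684.8 kg VSS/d.
R_O = Q·(S₀ − S) − 1.42·P_X = 2594 − 1.42 × 684.8 = 1622 kg O₂/d.

R_O ≈ 1620 kg O₂/d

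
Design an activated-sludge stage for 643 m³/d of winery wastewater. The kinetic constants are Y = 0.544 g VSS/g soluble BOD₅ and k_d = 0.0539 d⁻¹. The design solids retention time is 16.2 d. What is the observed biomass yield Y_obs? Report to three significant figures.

The observed yield is Y_obs = Y/(1 + k_d·θ_c) = 0.544 / (1 + 0.0539 × 16.2) = 0.544 / 1.873 = 0.2904 g VSS per g soluble BOD₅ removed.

Y_obs ≈ 0.290 g VSS/g soluble BOD₅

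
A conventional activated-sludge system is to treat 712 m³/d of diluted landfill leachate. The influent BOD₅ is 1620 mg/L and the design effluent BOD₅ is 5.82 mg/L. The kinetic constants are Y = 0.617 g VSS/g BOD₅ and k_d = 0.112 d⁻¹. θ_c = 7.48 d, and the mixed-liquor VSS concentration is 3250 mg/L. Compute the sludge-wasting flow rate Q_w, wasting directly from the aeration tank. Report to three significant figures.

Rearranging the biomass balance for a CMAS with decay, V = Y·Q·ΔS·θ_c / [X·(1+k_d θ_c)] = 0.617 × 712 × (1620 − 5.82) × 7.48 / [3250 × (1 + 0.112 × 7.48)] = 5.3×10^6 / 5973 = 888.1 m³.
With mixed-liquor wasting, θ_c = V/Q_w, so Q_w = V/θ_c = 888.1/7.48 = 118.7 m³/d.

Q_w ≈ 119 m³/d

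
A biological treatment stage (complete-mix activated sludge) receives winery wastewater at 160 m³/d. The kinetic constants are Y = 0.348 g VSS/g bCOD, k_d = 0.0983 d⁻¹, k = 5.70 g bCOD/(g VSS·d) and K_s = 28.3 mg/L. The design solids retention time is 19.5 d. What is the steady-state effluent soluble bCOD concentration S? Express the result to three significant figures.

S ≈ 2.31 mg/L

From the Monod/SRT balance for a CMAS, S = K_s·(1+k_d θ_c)/[θ_c·(Y k − k_d) − 1] = 28.3 × (1 + 0.0983 × 19.5) / [19.5 × (0.348 × 5.70 − 0.0983) − 1] = 82.55 / 35.76 = 2.308 mg/L.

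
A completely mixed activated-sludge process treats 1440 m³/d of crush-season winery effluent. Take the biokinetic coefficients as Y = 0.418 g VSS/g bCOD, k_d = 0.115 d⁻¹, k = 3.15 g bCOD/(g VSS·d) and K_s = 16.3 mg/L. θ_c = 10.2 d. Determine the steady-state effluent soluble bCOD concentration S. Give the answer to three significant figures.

Effluent substrate depends only on kinetics and SRT: S = K_s(1 + k_d θ_c) / [θ_c(Yk − k_d) − 1] = 16.3 × (1 + 0.115 × 10.2) / [10.2 × (0.418 × 3.15 − 0.115) − 1] = 35.42 / 11.26 = 3.146 mg/L.

S ≈ 3.15 mg/L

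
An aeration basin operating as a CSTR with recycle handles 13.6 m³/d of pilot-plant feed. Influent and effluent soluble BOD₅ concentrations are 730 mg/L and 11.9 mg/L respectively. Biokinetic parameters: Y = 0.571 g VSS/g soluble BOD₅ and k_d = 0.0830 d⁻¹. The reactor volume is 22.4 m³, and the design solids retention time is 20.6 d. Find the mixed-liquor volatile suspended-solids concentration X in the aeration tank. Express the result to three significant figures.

X ≈ 1890 mg/L

X = Y·Q·ΔS·θ_c / [V·(1 + k_d θ_c)] = 0.571 × 13.6 × (730 − 11.9) × 20.6 / [22.4 × (1 + 0.0830 × 20.6)] = 1893 mg/L.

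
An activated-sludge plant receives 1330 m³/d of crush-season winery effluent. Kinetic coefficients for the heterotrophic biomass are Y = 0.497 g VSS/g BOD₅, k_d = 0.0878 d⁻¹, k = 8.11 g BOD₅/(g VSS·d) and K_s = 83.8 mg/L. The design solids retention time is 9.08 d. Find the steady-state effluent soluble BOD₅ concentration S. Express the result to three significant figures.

From the Monod/SRT balance for a CMAS, S = K_s·(1+k_d θ_c)/[θ_c·(Y k − k_d) − 1] = 83.8 × (1 + 0.0878 × 9.08) / [9.08 × (0.497 × 8.11 − 0.0878) − 1] = 150.6 / 34.80 = 4.328 mg/L.

S ≈ 4.33 mg/L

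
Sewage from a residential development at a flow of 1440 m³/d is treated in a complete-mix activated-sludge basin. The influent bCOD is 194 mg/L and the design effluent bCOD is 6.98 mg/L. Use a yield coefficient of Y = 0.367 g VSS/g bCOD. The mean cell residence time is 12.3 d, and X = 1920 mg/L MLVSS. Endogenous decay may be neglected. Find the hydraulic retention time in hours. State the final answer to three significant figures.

τ ≈ 10.6 h

Biomass mass balance (decay neglected): V·X = Y·Q·(S₀ − S)·θ_c, so V = 0.367 × 1440 × (194 − 6.98) × 12.3 / 1920 = 633.2 m³.
Hydraulic retention time τ = V/Q = 633.2 / 1440 = 0.4397 d = 10.55 h.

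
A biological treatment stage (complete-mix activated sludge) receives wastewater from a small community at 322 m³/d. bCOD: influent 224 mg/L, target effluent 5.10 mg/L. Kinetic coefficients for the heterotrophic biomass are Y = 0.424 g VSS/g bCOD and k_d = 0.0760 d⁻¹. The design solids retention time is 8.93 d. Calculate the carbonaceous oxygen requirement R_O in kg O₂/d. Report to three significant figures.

R_O ≈ 45.2 kg O₂/d

Observed yield with endogenous decay: Y_obs = Y / (1 + k_d·θ_c) = 0.424 / (1 + 0.0760 × 8.93) = 0.424 / 1.679 = 0.2526 g VSS/g bCOD.
Q·(S₀ − S) = 322 × (224 − 5.10) × 10⁻³ = 70.49 kg/d removed.
Net sludge production P_X = 0.2526 × 70.49 = 17.80 kg VSS/d.
Carbonaceous O₂ demand = substrate oxidised − cell-mass equivalent = 70.49 − 1.42 × 17.80 = 45.21 kg O₂/d.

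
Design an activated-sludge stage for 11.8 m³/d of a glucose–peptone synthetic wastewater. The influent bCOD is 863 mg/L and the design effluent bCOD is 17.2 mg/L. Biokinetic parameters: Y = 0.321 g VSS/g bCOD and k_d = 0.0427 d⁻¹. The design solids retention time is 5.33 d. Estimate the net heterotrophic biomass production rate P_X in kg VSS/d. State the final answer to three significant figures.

P_X ≈ 2.61 kg VSS/d

Y_obs = Y / (1 + k_d θ_c) = 0.321 / (1 + 0.0427 × 5.33) = 0.321 / 1.228 = 0.2615.
ΔS = 863 − 17.2 = 845.8 mg/L, so the substrate removal rate is 11.8 × 845.8/1000 = 9.980 kg bCOD/d.
P_X = Y_obs · Q(S₀ − S) = 0.2615 × 9.980 = 2.610 kg VSS/d.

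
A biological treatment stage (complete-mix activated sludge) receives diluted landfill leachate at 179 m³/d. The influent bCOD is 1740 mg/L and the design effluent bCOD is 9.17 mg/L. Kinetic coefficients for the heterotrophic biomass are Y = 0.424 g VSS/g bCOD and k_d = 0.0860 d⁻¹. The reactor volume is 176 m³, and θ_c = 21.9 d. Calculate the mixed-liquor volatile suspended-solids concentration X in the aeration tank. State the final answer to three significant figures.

X ≈ 5670 mg/L

From V·X·(1 + k_d·θ_c) = Y·Q·(S₀ − S)·θ_c: X = 0.424 × 179 × (1740 − 9.17) × 21.9 / [176 × (1 + 0.0860 × 21.9)] = 5669 mg/L.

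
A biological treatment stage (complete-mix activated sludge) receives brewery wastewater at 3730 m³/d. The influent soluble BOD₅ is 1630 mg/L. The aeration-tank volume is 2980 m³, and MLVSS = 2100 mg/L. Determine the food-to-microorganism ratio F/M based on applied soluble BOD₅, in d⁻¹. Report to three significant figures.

F/M ≈ 0.972 d⁻¹

F/M = applied load / biomass = Q·S₀/(V·X) = 3730 × 1630 / (2980 × 2100) = 0.9715 d⁻¹.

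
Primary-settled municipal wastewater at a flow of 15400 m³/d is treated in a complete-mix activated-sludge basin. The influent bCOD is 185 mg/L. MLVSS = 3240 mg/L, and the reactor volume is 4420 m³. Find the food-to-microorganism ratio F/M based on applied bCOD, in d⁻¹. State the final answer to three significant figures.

F/M ≈ 0.199 d⁻¹

Food-to-microorganism ratio F/M = Q S₀ / (V X) = 15400 × 185 / (4420 × 3240) = 0.1989 d⁻¹.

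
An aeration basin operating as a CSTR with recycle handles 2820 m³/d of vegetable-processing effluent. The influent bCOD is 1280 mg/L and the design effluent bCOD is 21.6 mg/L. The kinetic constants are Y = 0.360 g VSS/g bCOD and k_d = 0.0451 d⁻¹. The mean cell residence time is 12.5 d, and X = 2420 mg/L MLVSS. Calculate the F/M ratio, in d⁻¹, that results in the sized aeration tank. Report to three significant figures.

F/M ≈ 0.353 d⁻¹

Steady-state biomass mass balance: V·X·(1 + k_d·θ_c) = Y·Q·(S₀ − S)·θ_c, so V = 0.360 × 2820 × (1280 − 21.6) × 12.5 / [2420 × (1 + 0.0451 × 12.5)] = 1.6×10^7 / 3784 = 4220 m³.
F/M = Q·S₀ / (V·X) = 2820 × 1280 / (4220 × 2420) = 0.3535 g bCOD·(g VSS·d)⁻¹.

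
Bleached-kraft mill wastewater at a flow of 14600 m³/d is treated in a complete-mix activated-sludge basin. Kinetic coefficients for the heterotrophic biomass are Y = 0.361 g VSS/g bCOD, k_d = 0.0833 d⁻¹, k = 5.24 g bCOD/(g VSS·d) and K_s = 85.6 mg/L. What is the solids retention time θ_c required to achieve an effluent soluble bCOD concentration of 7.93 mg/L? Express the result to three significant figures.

At the target effluent, Y k S/(K_s+S) = 0.361×5.24×7.93/93.53 = 0.1604 d⁻¹.
Then 1/θ_c = μ − k_d = 0.1604 − 0.0833 = 0.07708 d⁻¹, giving θ_c = 12.97 d.

θ_c ≈ 13.0 d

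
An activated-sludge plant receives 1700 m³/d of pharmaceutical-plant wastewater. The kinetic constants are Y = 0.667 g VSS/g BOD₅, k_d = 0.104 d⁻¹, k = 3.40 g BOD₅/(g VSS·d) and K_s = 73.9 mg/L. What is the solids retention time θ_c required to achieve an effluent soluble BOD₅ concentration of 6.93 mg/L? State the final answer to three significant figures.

From 1/θ_c = Y·k·S/(K_s + S) − k_d: Y·k·S/(K_s+S) = 0.667 × 3.40 × 6.93 / (73.9 + 6.93) = 0.1944 d⁻¹.
Then 1/θ_c = μ − k_d = 0.1944 − 0.104 = 0.09043 d⁻¹, giving θ_c = 11.06 d.

θ_c ≈ 11.1 d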